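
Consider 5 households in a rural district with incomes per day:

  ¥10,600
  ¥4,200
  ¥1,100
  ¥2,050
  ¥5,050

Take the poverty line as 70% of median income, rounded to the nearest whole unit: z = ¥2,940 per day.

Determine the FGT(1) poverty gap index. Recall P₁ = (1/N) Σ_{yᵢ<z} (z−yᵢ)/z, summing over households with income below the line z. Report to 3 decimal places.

0.186

Poor units: ¥1,100, ¥2,050 (q = 2 of N = 5).
Normalized shortfalls: (2940−1100)/2940 = 0.6259; (2940−2050)/2940 = 0.3027.
Σ = 0.928571. Dividing by the full population N = 5 gives P₁ = 0.186.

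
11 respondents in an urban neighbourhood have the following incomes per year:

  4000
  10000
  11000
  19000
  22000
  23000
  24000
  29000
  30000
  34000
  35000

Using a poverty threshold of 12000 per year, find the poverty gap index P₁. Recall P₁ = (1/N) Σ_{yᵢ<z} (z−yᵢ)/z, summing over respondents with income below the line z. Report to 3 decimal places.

Incomes under z: 4000, 10000, 11000 (q = 3 of N = 11).
Gap ratios (z−y)/z: (12000−4000)/12000 = 0.6667; (12000−10000)/12000 = 0.1667; (12000−11000)/12000 = 0.0833.
Sum of shortfalls = 0.916667; P₁ averages over all N: 0.916667 / 11 = 0.083.

0.083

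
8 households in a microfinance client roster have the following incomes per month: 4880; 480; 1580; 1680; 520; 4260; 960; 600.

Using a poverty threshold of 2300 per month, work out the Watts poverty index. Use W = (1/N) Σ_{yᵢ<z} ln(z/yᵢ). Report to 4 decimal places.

Below z: 480, 520, 600, 960, 1580, 1680 (q = 6 of N = 8).
Log gaps: ln(2300/480) = 1.5669; ln(2300/520) = 1.4868; ln(2300/600) = 1.3437; ln(2300/960) = 0.8737; ln(2300/1580) = 0.3755; ln(2300/1680) = 0.3141.
W = 5.960779 / 8 = 0.7451.

0.7451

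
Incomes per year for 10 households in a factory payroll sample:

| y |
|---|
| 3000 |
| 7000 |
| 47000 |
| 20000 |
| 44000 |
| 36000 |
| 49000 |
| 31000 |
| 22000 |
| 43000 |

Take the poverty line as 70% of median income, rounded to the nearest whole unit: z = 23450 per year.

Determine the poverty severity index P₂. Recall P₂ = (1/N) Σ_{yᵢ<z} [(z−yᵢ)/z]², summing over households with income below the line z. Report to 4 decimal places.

0.1278

Incomes under z: 3000, 7000, 20000, 22000 (q = 4 of N = 10).
Relative gaps: (23450−3000)/23450 = 0.8721; (23450−7000)/23450 = 0.7015; (23450−20000)/23450 = 0.1471; (23450−22000)/23450 = 0.0618.
Squared: 0.7605; 0.4921; 0.0216; 0.0038.
Sum = 1.278063; P₂ = 1.278063 / 10 = 0.1278.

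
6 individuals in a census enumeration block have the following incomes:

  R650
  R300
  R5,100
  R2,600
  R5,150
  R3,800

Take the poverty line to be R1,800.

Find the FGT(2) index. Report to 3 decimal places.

Below the line: R300, R650 (q = 2 of N = 6).
Relative gaps: (1800−300)/1800 = 0.8333; (1800−650)/1800 = 0.6389.
Squared: 0.6944; 0.4082.
Sum = 1.102623; P₂ = 1.102623 / 6 = 0.184.

0.184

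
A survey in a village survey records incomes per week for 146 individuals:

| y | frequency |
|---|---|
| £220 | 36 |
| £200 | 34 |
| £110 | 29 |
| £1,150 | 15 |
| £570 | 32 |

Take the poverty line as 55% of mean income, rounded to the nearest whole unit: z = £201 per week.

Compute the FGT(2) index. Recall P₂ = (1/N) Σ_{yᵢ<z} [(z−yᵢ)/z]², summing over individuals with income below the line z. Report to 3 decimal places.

0.041

Poor units: 29×£110, 34×£200 (q = 63 of N = 146).
Relative gaps: (201−110)/201 = 0.4527 (×29); (201−200)/201 = 0.0050 (×34).
Squared: 0.2050 (×29); 0.0000 (×34).
Sum = 5.944977; P₂ = 5.944977 / 146 = 0.041.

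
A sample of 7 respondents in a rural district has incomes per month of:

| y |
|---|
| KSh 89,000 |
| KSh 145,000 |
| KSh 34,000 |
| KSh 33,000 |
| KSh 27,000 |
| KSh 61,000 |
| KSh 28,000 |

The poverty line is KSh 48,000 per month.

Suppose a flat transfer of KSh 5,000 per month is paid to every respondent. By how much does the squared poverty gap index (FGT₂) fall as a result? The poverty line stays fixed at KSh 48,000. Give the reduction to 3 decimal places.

0.037

Before: below the line — KSh 27,000, KSh 28,000, KSh 33,000, KSh 34,000; squared poverty gap index (FGT₂) = 0.07825.
After the KSh 5,000 transfer: below the line — KSh 32,000, KSh 33,000, KSh 38,000, KSh 39,000; squared poverty gap index (FGT₂) = 0.04105.
Reduction = 0.07825 − 0.04105 = 0.037.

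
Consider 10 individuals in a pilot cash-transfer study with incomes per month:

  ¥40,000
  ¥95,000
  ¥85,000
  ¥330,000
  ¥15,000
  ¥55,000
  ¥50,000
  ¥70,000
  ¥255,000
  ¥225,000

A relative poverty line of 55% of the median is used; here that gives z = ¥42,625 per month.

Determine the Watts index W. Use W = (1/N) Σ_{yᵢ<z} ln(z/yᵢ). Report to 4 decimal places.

0.1108

Poor units: ¥15,000, ¥40,000 (q = 2 of N = 10).
Log gaps: ln(42625/15000) = 1.0444; ln(42625/40000) = 0.0636.
W = 1.107952 / 10 = 0.1108.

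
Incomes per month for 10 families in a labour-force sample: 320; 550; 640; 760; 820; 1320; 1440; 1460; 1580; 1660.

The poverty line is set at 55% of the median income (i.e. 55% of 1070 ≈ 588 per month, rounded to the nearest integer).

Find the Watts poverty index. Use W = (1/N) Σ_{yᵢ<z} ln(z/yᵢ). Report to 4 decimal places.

Below z: 320, 550 (q = 2 of N = 10).
Log gaps: ln(588/320) = 0.6084; ln(588/550) = 0.0668.
W = 0.675215 / 10 = 0.0675.

0.0675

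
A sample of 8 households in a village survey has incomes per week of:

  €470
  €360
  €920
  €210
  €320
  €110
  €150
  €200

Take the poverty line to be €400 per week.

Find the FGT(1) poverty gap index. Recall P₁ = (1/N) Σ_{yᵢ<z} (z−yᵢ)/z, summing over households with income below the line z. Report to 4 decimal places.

0.3281

Below the line: €110, €150, €200, €210, €320, €360 (q = 6 of N = 8).
Gap ratios (z−y)/z: (400−110)/400 = 0.7250; (400−150)/400 = 0.6250; (400−200)/400 = 0.5000; (400−210)/400 = 0.4750; (400−320)/400 = 0.2000; (400−360)/400 = 0.1000.
Sum of shortfalls = 2.625000; P₁ averages over all N: 2.625000 / 8 = 0.3281.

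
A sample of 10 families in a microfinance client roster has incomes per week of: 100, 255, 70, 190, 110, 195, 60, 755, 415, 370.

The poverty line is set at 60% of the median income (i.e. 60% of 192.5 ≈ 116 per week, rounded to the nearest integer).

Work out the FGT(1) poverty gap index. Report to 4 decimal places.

0.1069

Below z: 60, 70, 100, 110 (q = 4 of N = 10).
Relative gaps: (116−60)/116 = 0.4828; (116−70)/116 = 0.3966; (116−100)/116 = 0.1379; (116−110)/116 = 0.0517.
Σ = 1.068966. Dividing by the full population N = 10 gives P₁ = 0.1069.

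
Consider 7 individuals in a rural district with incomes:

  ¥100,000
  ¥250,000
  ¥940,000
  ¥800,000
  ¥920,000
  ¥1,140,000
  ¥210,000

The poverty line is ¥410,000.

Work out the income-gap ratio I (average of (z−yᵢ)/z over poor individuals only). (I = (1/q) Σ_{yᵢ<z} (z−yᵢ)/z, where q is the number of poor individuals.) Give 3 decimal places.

Poor units: ¥100,000, ¥210,000, ¥250,000 (q = 3 of N = 7).
Relative gaps: 0.7561, 0.4878, 0.3902; sum = 1.634146.
The income-gap ratio divides by q (the poor only): 1.634146 / 3 = 0.545.

0.545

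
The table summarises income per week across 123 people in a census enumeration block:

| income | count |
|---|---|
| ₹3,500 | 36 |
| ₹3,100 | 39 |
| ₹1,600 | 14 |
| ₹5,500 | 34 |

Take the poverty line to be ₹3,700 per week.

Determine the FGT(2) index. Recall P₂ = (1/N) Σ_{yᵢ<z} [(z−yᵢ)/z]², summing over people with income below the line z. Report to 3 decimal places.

Below z: 14×₹1,600, 39×₹3,100, 36×₹3,500 (q = 89 of N = 123).
Gap ratios (z−y)/z: (3700−1600)/3700 = 0.5676 (×14); (3700−3100)/3700 = 0.1622 (×39); (3700−3500)/3700 = 0.0541 (×36).
Squared: 0.3221 (×14); 0.0263 (×39); 0.0029 (×36).
Sum = 5.640614; P₂ = 5.640614 / 123 = 0.046.

0.046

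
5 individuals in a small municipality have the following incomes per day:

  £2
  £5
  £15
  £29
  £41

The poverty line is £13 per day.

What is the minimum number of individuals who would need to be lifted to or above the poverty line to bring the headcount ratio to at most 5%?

2 of the 5 individuals are poor, so H = 2/5 = 0.400.
A headcount ratio of at most 5% allows at most ⌊0.05 × 5⌋ = 0 poor individuals.
So at least 2 − 0 = 2 must be lifted.

2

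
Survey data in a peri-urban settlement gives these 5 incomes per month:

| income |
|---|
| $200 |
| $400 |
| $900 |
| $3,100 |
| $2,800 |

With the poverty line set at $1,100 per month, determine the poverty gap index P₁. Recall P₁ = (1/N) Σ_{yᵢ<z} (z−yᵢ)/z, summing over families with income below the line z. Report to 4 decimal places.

Below the line: $200, $400, $900 (q = 3 of N = 5).
Relative gaps: (1100−200)/1100 = 0.8182; (1100−400)/1100 = 0.6364; (1100−900)/1100 = 0.1818.
Σ = 1.636364. Dividing by the full population N = 5 gives P₁ = 0.3273.

0.3273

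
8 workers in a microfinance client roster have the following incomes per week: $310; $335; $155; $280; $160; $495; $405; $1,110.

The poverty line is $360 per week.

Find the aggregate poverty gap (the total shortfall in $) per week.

Poor units: $155, $160, $280, $310, $335 (q = 5 of N = 8).
Individual gaps: 360−155 = 205; 360−160 = 200; 360−280 = 80; 360−310 = 50; 360−335 = 25.
Aggregate gap = $560.

$560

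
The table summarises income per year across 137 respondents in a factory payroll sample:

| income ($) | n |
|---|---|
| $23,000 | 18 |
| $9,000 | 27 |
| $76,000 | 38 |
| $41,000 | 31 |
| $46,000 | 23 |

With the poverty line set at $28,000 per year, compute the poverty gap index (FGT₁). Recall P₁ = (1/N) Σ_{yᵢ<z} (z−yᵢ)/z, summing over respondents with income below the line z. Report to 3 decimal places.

0.157

Below z: 27×$9,000, 18×$23,000 (q = 45 of N = 137).
Shortfall ratios: (28000−9000)/28000 = 0.6786 (×27); (28000−23000)/28000 = 0.1786 (×18).
Σ = 21.535714. Dividing by the full population N = 137 gives P₁ = 0.157.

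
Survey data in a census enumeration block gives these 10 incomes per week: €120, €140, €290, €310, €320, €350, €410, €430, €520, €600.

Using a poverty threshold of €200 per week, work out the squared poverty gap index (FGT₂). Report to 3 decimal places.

0.025

Below z: €120, €140 (q = 2 of N = 10).
Shortfall ratios: (200−120)/200 = 0.4000; (200−140)/200 = 0.3000.
Squared: 0.1600; 0.0900.
Sum = 0.250000; P₂ = 0.250000 / 10 = 0.025.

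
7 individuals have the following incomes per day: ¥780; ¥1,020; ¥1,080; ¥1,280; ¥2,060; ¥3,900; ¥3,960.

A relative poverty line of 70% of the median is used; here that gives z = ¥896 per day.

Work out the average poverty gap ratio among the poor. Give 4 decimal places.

0.1295

Incomes under z: ¥780 (q = 1 of N = 7).
Shortfall ratios (z−y)/z: 0.1295; sum = 0.129464.
I averages over the q = 1 poor units only: 0.129464 / 1 = 0.1295.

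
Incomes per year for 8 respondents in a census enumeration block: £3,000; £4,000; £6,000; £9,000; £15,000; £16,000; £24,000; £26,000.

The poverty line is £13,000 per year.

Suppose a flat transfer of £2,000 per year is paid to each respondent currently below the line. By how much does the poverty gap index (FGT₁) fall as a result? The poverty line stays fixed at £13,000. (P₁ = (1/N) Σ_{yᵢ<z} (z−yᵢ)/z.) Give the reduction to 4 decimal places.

0.0769

Before: below the line — £3,000, £4,000, £6,000, £9,000; poverty gap index (FGT₁) = 0.288462.
After the £2,000 transfer: below the line — £5,000, £6,000, £8,000, £11,000; poverty gap index (FGT₁) = 0.211538.
Reduction = 0.288462 − 0.211538 = 0.0769.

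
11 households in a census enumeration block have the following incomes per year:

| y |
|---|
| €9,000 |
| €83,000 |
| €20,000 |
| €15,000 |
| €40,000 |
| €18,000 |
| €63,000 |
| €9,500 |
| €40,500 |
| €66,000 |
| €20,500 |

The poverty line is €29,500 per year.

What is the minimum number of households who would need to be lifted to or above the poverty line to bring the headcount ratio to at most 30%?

Currently q = 6 of N = 11 are below the line (H = 0.545).
A headcount ratio of at most 30% allows at most ⌊0.30 × 11⌋ = 3 poor households.
So at least 6 − 3 = 3 must be lifted.

3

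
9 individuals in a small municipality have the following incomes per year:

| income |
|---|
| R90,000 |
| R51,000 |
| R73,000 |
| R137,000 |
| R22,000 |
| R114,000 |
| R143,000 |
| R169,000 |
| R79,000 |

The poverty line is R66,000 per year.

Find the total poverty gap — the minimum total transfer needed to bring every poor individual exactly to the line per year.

R59,000

Poor units: R22,000, R51,000 (q = 2 of N = 9).
Individual gaps: 66000−22000 = 44000; 66000−51000 = 15000.
Aggregate gap = R59,000.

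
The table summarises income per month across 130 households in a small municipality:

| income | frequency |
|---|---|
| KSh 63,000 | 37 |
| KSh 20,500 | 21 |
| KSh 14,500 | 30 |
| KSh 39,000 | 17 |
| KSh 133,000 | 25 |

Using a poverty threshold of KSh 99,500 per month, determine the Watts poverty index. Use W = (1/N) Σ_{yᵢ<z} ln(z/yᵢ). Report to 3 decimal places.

0.952

Poor units: 30×KSh 14,500, 21×KSh 20,500, 17×KSh 39,000, 37×KSh 63,000 (q = 105 of N = 130).
Log shortfalls: ln(99500/14500) = 1.9260 (×30); ln(99500/20500) = 1.5797 (×21); ln(99500/39000) = 0.9366 (×17); ln(99500/63000) = 0.4570 (×37).
W = 123.786638 / 130 = 0.952.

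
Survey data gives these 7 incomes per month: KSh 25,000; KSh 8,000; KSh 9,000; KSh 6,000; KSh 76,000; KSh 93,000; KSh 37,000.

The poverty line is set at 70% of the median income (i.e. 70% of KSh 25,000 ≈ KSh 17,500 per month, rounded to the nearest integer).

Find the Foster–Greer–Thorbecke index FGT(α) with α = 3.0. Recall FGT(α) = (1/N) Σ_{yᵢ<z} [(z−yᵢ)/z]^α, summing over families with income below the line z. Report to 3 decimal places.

Incomes under z: KSh 6,000, KSh 8,000, KSh 9,000 (q = 3 of N = 7).
Gap ratios (z−y)/z: (17500−6000)/17500 = 0.6571; (17500−8000)/17500 = 0.5429; (17500−9000)/17500 = 0.4857.
Raised to α = 3.0: 0.28378; 0.15998; 0.11459.
Sum = 0.558344; FGT(3.0) = 0.558344 / 7 = 0.080.

0.080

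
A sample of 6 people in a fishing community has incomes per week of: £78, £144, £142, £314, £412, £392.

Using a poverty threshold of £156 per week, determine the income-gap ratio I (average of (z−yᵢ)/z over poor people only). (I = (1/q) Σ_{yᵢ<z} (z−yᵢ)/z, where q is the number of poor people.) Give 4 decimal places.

0.2222

Incomes under z: £78, £142, £144 (q = 3 of N = 6).
Relative gaps: 0.5000, 0.0897, 0.0769; sum = 0.666667.
The income-gap ratio divides by q (the poor only): 0.666667 / 3 = 0.2222.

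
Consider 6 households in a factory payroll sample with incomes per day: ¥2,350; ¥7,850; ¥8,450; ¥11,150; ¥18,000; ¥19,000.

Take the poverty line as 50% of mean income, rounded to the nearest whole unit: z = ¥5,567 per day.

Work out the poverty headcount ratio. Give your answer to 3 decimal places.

0.167

1 of the 6 households have income below ¥5,567.
H = 1/6 = 0.167.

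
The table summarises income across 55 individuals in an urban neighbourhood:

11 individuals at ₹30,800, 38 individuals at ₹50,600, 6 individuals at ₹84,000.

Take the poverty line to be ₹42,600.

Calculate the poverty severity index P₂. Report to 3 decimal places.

Below z: 11×₹30,800 (q = 11 of N = 55).
Relative gaps: (42600−30800)/42600 = 0.2770 (×11).
Squared: 0.0767 (×11).
Sum = 0.843990; P₂ = 0.843990 / 55 = 0.015.

0.015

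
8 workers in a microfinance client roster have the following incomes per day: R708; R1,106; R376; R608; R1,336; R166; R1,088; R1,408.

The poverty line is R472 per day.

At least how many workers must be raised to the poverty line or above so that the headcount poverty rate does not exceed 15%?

1

Currently q = 2 of N = 8 are below the line (H = 0.250).
A headcount ratio of at most 15% allows at most ⌊0.15 × 8⌋ = 1 poor workers.
So at least 2 − 1 = 1 must be lifted.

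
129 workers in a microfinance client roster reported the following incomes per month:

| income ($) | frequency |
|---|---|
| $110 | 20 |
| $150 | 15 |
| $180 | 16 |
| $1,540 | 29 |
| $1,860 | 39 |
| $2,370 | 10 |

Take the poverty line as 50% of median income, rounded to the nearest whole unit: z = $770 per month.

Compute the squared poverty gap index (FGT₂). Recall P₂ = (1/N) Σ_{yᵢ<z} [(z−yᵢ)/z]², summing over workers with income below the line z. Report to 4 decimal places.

Below z: 20×$110, 15×$150, 16×$180 (q = 51 of N = 129).
Shortfall ratios: (770−110)/770 = 0.8571 (×20); (770−150)/770 = 0.8052 (×15); (770−180)/770 = 0.7662 (×16).
Squared: 0.7347 (×20); 0.6483 (×15); 0.5871 (×16).
Sum = 33.812785; P₂ = 33.812785 / 129 = 0.2621.

0.2621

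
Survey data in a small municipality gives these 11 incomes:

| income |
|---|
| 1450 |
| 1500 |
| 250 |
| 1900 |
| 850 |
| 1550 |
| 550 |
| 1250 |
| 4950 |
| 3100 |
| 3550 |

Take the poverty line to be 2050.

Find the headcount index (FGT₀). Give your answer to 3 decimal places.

8 of the 11 families have income below 2050.
H = 8/11 = 0.727.

0.727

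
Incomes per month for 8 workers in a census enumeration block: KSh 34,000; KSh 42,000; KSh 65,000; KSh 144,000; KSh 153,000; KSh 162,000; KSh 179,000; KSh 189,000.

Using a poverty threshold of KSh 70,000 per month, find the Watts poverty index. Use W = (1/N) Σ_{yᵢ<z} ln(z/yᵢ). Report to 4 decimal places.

0.1634

Poor units: KSh 34,000, KSh 42,000, KSh 65,000 (q = 3 of N = 8).
ln(z/y) terms: ln(70000/34000) = 0.7221; ln(70000/42000) = 0.5108; ln(70000/65000) = 0.0741.
W = 1.307068 / 8 = 0.1634.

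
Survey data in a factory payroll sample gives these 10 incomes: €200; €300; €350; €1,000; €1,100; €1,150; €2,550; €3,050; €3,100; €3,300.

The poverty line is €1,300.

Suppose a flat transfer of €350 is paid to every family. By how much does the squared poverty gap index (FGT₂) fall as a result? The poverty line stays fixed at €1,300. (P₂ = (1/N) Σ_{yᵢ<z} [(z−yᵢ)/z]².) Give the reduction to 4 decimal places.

0.1136

Before: below the line — €200, €300, €350, €1,000, €1,100, €1,150; squared poverty gap index (FGT₂) = 0.193195.
After the €350 transfer: below the line — €550, €650, €700; squared poverty gap index (FGT₂) = 0.079586.
Reduction = 0.193195 − 0.079586 = 0.1136.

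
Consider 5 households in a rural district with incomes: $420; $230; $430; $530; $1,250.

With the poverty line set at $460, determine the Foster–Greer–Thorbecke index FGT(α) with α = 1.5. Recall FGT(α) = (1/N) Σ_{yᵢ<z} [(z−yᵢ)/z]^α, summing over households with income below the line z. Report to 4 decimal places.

Below the line: $230, $420, $430 (q = 3 of N = 5).
Normalized shortfalls: (460−230)/460 = 0.5000; (460−420)/460 = 0.0870; (460−430)/460 = 0.0652.
Raised to α = 1.5: 0.35355; 0.02564; 0.01666.
Sum = 0.395850; FGT(1.5) = 0.395850 / 5 = 0.0792.

0.0792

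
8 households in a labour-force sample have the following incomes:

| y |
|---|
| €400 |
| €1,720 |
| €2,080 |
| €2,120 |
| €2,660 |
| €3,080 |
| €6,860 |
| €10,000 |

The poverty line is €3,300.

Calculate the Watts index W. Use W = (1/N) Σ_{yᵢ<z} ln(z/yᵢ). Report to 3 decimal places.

Incomes under z: €400, €1,720, €2,080, €2,120, €2,660, €3,080 (q = 6 of N = 8).
Log shortfalls: ln(3300/400) = 2.1102; ln(3300/1720) = 0.6516; ln(3300/2080) = 0.4616; ln(3300/2120) = 0.4425; ln(3300/2660) = 0.2156; ln(3300/3080) = 0.0690.
W = 3.950462 / 8 = 0.494.

0.494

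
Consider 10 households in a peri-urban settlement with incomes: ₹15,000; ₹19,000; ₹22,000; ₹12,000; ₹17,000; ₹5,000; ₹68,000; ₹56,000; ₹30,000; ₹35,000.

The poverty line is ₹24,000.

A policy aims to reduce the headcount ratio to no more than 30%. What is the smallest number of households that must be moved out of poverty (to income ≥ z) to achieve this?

3

Currently q = 6 of N = 10 are below the line (H = 0.600).
A headcount ratio of at most 30% allows at most ⌊0.30 × 10⌋ = 3 poor households.
So at least 6 − 3 = 3 must be lifted.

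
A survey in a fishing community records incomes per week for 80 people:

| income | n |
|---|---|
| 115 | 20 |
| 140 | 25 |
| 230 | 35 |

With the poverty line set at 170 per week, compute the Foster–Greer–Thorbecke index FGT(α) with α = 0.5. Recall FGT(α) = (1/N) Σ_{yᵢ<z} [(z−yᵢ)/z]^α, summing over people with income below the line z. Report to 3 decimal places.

Incomes under z: 20×115, 25×140 (q = 45 of N = 80).
Gap ratios (z−y)/z: (170−115)/170 = 0.3235 (×20); (170−140)/170 = 0.1765 (×25).
Raised to α = 0.5: 0.56880 (×20); 0.42008 (×25).
Sum = 21.878030; FGT(0.5) = 21.878030 / 80 = 0.273.

0.273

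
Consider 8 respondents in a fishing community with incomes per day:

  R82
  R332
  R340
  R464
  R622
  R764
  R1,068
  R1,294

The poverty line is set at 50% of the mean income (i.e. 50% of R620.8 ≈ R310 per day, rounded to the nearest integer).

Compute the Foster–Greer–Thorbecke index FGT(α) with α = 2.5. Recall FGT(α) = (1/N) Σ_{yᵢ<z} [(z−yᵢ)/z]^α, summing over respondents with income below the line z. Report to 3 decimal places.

Poor units: R82 (q = 1 of N = 8).
Relative gaps: (310−82)/310 = 0.7355.
Raised to α = 2.5: 0.46391.
Sum = 0.463909; FGT(2.5) = 0.463909 / 8 = 0.058.

0.058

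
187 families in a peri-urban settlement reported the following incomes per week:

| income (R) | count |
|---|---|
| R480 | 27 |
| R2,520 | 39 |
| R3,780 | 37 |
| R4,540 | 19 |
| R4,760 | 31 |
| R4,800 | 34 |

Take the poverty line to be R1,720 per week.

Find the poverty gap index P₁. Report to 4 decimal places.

0.1041

Poor units: 27×R480 (q = 27 of N = 187).
Normalized shortfalls: (1720−480)/1720 = 0.7209 (×27).
Σ = 19.465116. Dividing by the full population N = 187 gives P₁ = 0.1041.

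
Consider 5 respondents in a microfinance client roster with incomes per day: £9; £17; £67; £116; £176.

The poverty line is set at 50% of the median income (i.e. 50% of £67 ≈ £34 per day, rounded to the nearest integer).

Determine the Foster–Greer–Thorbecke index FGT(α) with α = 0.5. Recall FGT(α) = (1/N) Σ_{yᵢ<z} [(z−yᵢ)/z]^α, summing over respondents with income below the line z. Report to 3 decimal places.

0.313

Poor units: £9, £17 (q = 2 of N = 5).
Shortfall ratios: (34−9)/34 = 0.7353; (34−17)/34 = 0.5000.
Raised to α = 0.5: 0.85749; 0.70711.
Sum = 1.564600; FGT(0.5) = 1.564600 / 5 = 0.313.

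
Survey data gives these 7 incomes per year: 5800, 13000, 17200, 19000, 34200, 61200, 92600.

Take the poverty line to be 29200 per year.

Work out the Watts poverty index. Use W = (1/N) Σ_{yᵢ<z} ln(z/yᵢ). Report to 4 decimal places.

Below the line: 5800, 13000, 17200, 19000 (q = 4 of N = 7).
Log gaps: ln(29200/5800) = 1.6163; ln(29200/13000) = 0.8092; ln(29200/17200) = 0.5293; ln(29200/19000) = 0.4297.
W = 3.384519 / 7 = 0.4835.

0.4835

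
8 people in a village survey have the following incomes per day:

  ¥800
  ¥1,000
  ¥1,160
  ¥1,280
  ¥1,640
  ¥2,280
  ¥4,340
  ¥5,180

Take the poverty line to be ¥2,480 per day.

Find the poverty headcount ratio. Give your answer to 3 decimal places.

6 of the 8 people have income below ¥2,480.
H = 6/8 = 0.750.

0.750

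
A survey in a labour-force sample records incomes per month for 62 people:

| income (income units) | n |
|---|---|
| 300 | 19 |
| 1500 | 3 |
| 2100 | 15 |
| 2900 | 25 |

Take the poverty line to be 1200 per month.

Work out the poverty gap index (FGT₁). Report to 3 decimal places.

0.230

Poor units: 19×300 (q = 19 of N = 62).
Normalized shortfalls: (1200−300)/1200 = 0.7500 (×19).
Sum of shortfalls = 14.250000; P₁ averages over all N: 14.250000 / 62 = 0.230.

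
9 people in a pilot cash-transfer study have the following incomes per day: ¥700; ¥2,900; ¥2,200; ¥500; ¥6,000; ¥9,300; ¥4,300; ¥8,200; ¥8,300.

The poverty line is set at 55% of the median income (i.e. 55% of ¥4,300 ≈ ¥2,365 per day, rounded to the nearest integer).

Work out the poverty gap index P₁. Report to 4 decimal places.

0.1736

Below z: ¥500, ¥700, ¥2,200 (q = 3 of N = 9).
Shortfall ratios: (2365−500)/2365 = 0.7886; (2365−700)/2365 = 0.7040; (2365−2200)/2365 = 0.0698.
Sum of shortfalls = 1.562368; P₁ averages over all N: 1.562368 / 9 = 0.1736.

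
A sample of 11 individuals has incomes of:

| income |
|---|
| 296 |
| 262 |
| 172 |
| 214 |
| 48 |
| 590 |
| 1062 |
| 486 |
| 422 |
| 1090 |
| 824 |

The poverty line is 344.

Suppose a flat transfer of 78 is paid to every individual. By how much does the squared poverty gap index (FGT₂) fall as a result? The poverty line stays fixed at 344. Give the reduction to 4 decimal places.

0.0646

Before: below the line — 48, 172, 214, 262, 296; squared poverty gap index (FGT₂) = 0.109955.
After the 78 transfer: below the line — 126, 250, 292, 340; squared poverty gap index (FGT₂) = 0.045387.
Reduction = 0.109955 − 0.045387 = 0.0646.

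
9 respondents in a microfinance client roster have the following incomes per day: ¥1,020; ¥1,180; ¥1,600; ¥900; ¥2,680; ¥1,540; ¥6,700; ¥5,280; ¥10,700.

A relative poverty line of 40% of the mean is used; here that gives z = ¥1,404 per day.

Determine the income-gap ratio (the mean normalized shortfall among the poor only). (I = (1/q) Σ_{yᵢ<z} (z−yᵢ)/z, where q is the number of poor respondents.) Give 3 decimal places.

Below the line: ¥900, ¥1,020, ¥1,180 (q = 3 of N = 9).
Relative gaps: 0.3590, 0.2735, 0.1595; sum = 0.792023.
The income-gap ratio divides by q (the poor only): 0.792023 / 3 = 0.264.

0.264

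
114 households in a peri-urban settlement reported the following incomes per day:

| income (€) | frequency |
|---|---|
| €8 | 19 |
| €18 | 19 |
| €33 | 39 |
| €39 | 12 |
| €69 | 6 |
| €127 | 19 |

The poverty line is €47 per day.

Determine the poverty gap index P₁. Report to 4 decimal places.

Incomes under z: 19×€8, 19×€18, 39×€33, 12×€39 (q = 89 of N = 114).
Relative gaps: (47−8)/47 = 0.8298 (×19); (47−18)/47 = 0.6170 (×19); (47−33)/47 = 0.2979 (×39); (47−39)/47 = 0.1702 (×12).
Sum of shortfalls = 41.148936; P₁ averages over all N: 41.148936 / 114 = 0.3610.

0.3610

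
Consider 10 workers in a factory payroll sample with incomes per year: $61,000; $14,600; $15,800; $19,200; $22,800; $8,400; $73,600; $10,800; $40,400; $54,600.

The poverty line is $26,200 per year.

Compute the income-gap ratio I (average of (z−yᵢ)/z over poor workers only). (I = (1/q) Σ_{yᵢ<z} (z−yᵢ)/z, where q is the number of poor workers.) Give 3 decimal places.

Incomes under z: $8,400, $10,800, $14,600, $15,800, $19,200, $22,800 (q = 6 of N = 10).
Shortfall ratios (z−y)/z: 0.6794, 0.5878, 0.4427, 0.3969, 0.2672, 0.1298; sum = 2.503817.
I averages over the q = 6 poor units only: 2.503817 / 6 = 0.417.

0.417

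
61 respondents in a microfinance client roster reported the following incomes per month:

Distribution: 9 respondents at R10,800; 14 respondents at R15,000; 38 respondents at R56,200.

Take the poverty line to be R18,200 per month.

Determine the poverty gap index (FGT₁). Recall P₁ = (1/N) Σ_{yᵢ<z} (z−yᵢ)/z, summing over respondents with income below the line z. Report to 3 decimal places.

0.100

Incomes under z: 9×R10,800, 14×R15,000 (q = 23 of N = 61).
Shortfall ratios: (18200−10800)/18200 = 0.4066 (×9); (18200−15000)/18200 = 0.1758 (×14).
Σ = 6.120879. Dividing by the full population N = 61 gives P₁ = 0.100.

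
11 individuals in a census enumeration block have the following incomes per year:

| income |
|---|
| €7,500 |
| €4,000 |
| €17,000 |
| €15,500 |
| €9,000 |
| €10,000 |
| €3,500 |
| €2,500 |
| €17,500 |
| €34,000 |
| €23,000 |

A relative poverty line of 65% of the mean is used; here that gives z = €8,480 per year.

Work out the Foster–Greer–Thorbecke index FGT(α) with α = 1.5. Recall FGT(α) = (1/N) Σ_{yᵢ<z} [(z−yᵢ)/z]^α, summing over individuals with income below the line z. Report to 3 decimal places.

Below z: €2,500, €3,500, €4,000, €7,500 (q = 4 of N = 11).
Gap ratios (z−y)/z: (8480−2500)/8480 = 0.7052; (8480−3500)/8480 = 0.5873; (8480−4000)/8480 = 0.5283; (8480−7500)/8480 = 0.1156.
Raised to α = 1.5: 0.59219; 0.45004; 0.38399; 0.03929.
Sum = 1.465505; FGT(1.5) = 1.465505 / 11 = 0.133.

0.133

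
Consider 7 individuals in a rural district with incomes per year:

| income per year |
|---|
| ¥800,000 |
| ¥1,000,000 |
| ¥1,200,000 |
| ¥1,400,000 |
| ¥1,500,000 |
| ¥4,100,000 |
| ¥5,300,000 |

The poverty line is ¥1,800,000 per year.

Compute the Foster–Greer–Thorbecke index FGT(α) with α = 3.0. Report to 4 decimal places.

Poor units: ¥800,000, ¥1,000,000, ¥1,200,000, ¥1,400,000, ¥1,500,000 (q = 5 of N = 7).
Shortfall ratios: (1800000−800000)/1800000 = 0.5556; (1800000−1000000)/1800000 = 0.4444; (1800000−1200000)/1800000 = 0.3333; (1800000−1400000)/1800000 = 0.2222; (1800000−1500000)/1800000 = 0.1667.
Raised to α = 3.0: 0.17147; 0.08779; 0.03704; 0.01097; 0.00463.
Sum = 0.311900; FGT(3.0) = 0.311900 / 7 = 0.0446.

0.0446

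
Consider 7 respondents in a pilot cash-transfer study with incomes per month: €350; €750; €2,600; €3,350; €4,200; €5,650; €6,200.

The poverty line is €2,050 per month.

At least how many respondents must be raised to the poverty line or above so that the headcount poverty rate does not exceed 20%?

1

Currently q = 2 of N = 7 are below the line (H = 0.286).
A headcount ratio of at most 20% allows at most ⌊0.20 × 7⌋ = 1 poor respondents.
So at least 2 − 1 = 1 must be lifted.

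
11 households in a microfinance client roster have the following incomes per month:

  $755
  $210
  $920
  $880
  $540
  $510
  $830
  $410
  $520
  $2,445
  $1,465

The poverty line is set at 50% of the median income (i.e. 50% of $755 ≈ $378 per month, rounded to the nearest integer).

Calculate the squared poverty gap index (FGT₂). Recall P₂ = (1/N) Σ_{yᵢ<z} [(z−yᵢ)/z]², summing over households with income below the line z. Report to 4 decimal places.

Incomes under z: $210 (q = 1 of N = 11).
Shortfall ratios: (378−210)/378 = 0.4444.
Squared: 0.1975.
Sum = 0.197531; P₂ = 0.197531 / 11 = 0.0180.

0.0180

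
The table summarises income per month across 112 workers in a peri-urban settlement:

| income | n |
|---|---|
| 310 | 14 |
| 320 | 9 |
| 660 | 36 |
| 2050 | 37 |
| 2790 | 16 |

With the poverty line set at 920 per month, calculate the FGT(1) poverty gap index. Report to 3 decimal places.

Poor units: 14×310, 9×320, 36×660 (q = 59 of N = 112).
Relative gaps: (920−310)/920 = 0.6630 (×14); (920−320)/920 = 0.6522 (×9); (920−660)/920 = 0.2826 (×36).
Sum of shortfalls = 25.326087; P₁ averages over all N: 25.326087 / 112 = 0.226.

0.226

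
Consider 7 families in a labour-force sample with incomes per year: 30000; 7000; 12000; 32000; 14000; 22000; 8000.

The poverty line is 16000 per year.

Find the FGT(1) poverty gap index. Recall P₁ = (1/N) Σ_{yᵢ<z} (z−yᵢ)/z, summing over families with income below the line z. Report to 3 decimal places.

Below the line: 7000, 8000, 12000, 14000 (q = 4 of N = 7).
Relative gaps: (16000−7000)/16000 = 0.5625; (16000−8000)/16000 = 0.5000; (16000−12000)/16000 = 0.2500; (16000−14000)/16000 = 0.1250.
Sum of shortfalls = 1.437500; P₁ averages over all N: 1.437500 / 7 = 0.205.

0.205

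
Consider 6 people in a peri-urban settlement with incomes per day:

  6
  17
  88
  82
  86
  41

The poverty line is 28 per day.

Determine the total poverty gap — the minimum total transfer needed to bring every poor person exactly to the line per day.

33

Below the line: 6, 17 (q = 2 of N = 6).
Individual gaps: 28−6 = 22; 28−17 = 11.
Aggregate gap = 33.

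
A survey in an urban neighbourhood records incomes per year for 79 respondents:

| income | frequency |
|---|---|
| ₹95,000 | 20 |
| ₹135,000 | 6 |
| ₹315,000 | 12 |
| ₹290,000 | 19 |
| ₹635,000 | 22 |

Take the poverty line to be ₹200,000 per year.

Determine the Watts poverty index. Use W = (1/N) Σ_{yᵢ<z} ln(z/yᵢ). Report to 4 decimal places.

0.2183

Poor units: 20×₹95,000, 6×₹135,000 (q = 26 of N = 79).
Log gaps: ln(200000/95000) = 0.7444 (×20); ln(200000/135000) = 0.3930 (×6).
W = 17.247065 / 79 = 0.2183.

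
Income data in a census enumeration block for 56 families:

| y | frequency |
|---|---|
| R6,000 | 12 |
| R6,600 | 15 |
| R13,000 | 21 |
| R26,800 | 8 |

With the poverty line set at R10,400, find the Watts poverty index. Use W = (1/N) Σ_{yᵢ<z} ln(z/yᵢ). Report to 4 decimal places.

Below the line: 12×R6,000, 15×R6,600 (q = 27 of N = 56).
ln(z/y) terms: ln(10400/6000) = 0.5500 (×12); ln(10400/6600) = 0.4547 (×15).
W = 13.421598 / 56 = 0.2397.

0.2397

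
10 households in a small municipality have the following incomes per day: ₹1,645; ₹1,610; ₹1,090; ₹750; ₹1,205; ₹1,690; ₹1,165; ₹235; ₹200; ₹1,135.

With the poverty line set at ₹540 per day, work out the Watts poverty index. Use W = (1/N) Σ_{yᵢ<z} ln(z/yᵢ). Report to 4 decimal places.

0.1825

Poor units: ₹200, ₹235 (q = 2 of N = 10).
Log shortfalls: ln(540/200) = 0.9933; ln(540/235) = 0.8320.
W = 1.825235 / 10 = 0.1825.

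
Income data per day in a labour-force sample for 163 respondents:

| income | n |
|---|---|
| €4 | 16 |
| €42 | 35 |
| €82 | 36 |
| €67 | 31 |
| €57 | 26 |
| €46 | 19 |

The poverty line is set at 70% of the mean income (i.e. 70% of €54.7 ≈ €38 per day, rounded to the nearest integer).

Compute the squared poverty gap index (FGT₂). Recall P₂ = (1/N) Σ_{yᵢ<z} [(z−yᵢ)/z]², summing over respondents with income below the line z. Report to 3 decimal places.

Incomes under z: 16×€4 (q = 16 of N = 163).
Shortfall ratios: (38−4)/38 = 0.8947 (×16).
Squared: 0.8006 (×16).
Sum = 12.808864; P₂ = 12.808864 / 163 = 0.079.

0.079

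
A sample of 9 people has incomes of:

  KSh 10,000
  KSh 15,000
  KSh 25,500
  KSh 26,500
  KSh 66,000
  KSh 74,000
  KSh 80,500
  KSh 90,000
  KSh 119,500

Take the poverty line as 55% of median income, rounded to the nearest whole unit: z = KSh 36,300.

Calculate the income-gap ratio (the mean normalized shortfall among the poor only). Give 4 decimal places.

0.4697

Incomes under z: KSh 10,000, KSh 15,000, KSh 25,500, KSh 26,500 (q = 4 of N = 9).
Shortfall ratios (z−y)/z: 0.7245, 0.5868, 0.2975, 0.2700; sum = 1.878788.
I averages over the q = 4 poor units only: 1.878788 / 4 = 0.4697.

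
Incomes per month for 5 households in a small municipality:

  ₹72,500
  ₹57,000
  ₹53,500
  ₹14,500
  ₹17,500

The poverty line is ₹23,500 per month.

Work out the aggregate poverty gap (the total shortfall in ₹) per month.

₹15,000

Below the line: ₹14,500, ₹17,500 (q = 2 of N = 5).
Individual gaps: 23500−14500 = 9000; 23500−17500 = 6000.
Aggregate gap = ₹15,000.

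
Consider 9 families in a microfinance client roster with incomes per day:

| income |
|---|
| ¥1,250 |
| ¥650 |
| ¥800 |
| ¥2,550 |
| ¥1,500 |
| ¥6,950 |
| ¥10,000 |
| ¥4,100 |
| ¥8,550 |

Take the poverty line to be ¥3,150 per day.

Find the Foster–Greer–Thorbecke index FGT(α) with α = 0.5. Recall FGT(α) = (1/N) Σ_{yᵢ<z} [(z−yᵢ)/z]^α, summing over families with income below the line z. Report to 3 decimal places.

Incomes under z: ¥650, ¥800, ¥1,250, ¥1,500, ¥2,550 (q = 5 of N = 9).
Shortfall ratios: (3150−650)/3150 = 0.7937; (3150−800)/3150 = 0.7460; (3150−1250)/3150 = 0.6032; (3150−1500)/3150 = 0.5238; (3150−2550)/3150 = 0.1905.
Raised to α = 0.5: 0.89087; 0.86373; 0.77664; 0.72375; 0.43644.
Sum = 3.691428; FGT(0.5) = 3.691428 / 9 = 0.410.

0.410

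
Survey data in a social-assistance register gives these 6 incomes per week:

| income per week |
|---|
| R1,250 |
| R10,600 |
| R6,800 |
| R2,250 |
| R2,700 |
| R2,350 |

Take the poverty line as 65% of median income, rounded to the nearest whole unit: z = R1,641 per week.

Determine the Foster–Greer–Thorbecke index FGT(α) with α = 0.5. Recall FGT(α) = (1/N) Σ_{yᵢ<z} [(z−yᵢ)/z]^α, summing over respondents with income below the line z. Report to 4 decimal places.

0.0814

Below the line: R1,250 (q = 1 of N = 6).
Gap ratios (z−y)/z: (1641−1250)/1641 = 0.2383.
Raised to α = 0.5: 0.48813.
Sum = 0.488128; FGT(0.5) = 0.488128 / 6 = 0.0814.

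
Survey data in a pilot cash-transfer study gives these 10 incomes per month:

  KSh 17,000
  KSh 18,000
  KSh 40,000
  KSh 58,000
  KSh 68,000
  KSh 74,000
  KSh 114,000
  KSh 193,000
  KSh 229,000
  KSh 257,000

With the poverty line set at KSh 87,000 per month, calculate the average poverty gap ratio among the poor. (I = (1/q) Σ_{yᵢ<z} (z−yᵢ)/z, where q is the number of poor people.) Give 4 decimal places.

0.4732

Poor units: KSh 17,000, KSh 18,000, KSh 40,000, KSh 58,000, KSh 68,000, KSh 74,000 (q = 6 of N = 10).
Relative gaps: 0.8046, 0.7931, 0.5402, 0.3333, 0.2184, 0.1494; sum = 2.839080.
I averages over the q = 6 poor units only: 2.839080 / 6 = 0.4732.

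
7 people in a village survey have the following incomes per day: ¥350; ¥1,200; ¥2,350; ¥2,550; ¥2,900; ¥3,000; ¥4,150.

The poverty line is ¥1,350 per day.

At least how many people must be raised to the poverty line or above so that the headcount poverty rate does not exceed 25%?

1

2 of the 7 people are poor, so H = 2/7 = 0.286.
A headcount ratio of at most 25% allows at most ⌊0.25 × 7⌋ = 1 poor people.
So at least 2 − 1 = 1 must be lifted.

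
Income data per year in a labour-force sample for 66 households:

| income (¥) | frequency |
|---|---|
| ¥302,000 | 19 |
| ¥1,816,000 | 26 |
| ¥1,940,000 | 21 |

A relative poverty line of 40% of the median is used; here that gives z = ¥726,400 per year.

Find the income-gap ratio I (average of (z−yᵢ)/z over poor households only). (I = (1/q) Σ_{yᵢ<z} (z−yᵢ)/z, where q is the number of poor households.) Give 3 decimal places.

Below the line: 19×¥302,000 (q = 19 of N = 66).
Relative gaps: 0.5843 (×19); sum = 11.100771.
I averages over the q = 19 poor units only: 11.100771 / 19 = 0.584.

0.584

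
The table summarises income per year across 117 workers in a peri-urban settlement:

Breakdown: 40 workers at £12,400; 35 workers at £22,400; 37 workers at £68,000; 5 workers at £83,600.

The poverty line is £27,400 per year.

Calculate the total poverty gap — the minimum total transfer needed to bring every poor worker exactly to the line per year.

£775,000

Below z: 40×£12,400, 35×£22,400 (q = 75 of N = 117).
Individual gaps: 40×(27400−12400) = 600000; 35×(27400−22400) = 175000.
Aggregate gap = £775,000.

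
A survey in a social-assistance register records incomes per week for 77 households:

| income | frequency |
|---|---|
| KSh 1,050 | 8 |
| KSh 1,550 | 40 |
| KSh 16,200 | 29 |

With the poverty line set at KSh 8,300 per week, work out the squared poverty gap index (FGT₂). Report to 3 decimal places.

Poor units: 8×KSh 1,050, 40×KSh 1,550 (q = 48 of N = 77).
Relative gaps: (8300−1050)/8300 = 0.8735 (×8); (8300−1550)/8300 = 0.8133 (×40).
Squared: 0.7630 (×8); 0.6614 (×40).
Sum = 32.559152; P₂ = 32.559152 / 77 = 0.423.

0.423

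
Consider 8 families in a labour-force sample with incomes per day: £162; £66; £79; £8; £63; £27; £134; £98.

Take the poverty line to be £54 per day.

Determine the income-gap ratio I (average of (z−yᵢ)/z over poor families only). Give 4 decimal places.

0.6759

Poor units: £8, £27 (q = 2 of N = 8).
Shortfall ratios (z−y)/z: 0.8519, 0.5000; sum = 1.351852.
I averages over the q = 2 poor units only: 1.351852 / 2 = 0.6759.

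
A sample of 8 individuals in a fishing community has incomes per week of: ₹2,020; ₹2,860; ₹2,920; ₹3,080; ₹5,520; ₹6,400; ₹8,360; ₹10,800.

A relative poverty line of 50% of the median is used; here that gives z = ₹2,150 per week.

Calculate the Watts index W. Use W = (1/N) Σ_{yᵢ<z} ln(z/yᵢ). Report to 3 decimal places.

0.008

Below the line: ₹2,020 (q = 1 of N = 8).
Log shortfalls: ln(2150/2020) = 0.0624.
W = 0.062370 / 8 = 0.008.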